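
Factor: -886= -2^1*443^1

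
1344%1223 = 121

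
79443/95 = 79443/95 = 836.24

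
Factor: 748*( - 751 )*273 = - 153357204 = - 2^2*3^1 * 7^1*11^1*13^1*17^1*751^1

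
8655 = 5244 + 3411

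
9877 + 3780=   13657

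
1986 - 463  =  1523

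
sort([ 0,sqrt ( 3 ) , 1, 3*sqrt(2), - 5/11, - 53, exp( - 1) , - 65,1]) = [-65, - 53, - 5/11,  0, exp( -1), 1, 1,sqrt( 3),  3*sqrt(2) ] 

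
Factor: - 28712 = -2^3*37^1*97^1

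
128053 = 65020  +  63033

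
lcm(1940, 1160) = 112520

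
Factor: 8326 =2^1 *23^1*181^1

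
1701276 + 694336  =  2395612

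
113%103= 10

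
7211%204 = 71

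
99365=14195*7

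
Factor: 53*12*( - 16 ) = - 10176  =  - 2^6*3^1*53^1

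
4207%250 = 207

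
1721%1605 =116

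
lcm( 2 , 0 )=0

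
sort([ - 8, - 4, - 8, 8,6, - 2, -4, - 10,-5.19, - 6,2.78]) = [ - 10, - 8, - 8, - 6, - 5.19, - 4  ,-4, - 2, 2.78, 6,8 ]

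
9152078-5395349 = 3756729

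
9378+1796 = 11174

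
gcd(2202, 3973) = 1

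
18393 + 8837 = 27230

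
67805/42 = 67805/42 =1614.40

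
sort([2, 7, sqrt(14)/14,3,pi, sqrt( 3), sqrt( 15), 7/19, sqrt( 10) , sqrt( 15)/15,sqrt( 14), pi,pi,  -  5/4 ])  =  [-5/4, sqrt(15 ) /15, sqrt(14)/14, 7/19, sqrt( 3 ), 2, 3, pi, pi, pi,sqrt( 10), sqrt( 14 ),sqrt ( 15), 7 ] 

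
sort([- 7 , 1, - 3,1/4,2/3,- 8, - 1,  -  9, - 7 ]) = [- 9, - 8, - 7,  -  7,- 3 , - 1,1/4,2/3, 1]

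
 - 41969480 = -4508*9310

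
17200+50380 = 67580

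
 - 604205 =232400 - 836605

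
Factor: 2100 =2^2 * 3^1*5^2*7^1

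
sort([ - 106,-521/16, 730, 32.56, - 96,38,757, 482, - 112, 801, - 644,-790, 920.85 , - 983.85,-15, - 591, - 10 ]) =[-983.85, - 790,-644, - 591,-112, - 106,-96, - 521/16, - 15, - 10,32.56, 38,482,730, 757,801,920.85]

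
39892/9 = 39892/9 =4432.44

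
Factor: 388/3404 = 23^( -1)*37^( - 1 ) * 97^1 = 97/851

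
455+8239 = 8694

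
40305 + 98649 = 138954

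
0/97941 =0 = 0.00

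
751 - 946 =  - 195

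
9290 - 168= 9122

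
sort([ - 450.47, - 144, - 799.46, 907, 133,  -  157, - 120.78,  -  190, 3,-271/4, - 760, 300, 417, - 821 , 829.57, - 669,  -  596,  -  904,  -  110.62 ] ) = [  -  904, -821,-799.46, - 760, - 669, - 596, - 450.47, - 190,- 157, - 144,-120.78, - 110.62,  -  271/4, 3, 133, 300,417,829.57,907 ] 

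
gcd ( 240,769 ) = 1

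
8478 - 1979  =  6499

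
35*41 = 1435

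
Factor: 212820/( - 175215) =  - 2^2 * 3547^1*11681^( - 1) = - 14188/11681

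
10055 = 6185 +3870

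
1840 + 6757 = 8597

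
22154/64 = 346+5/32 = 346.16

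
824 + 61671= 62495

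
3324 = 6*554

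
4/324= 1/81 = 0.01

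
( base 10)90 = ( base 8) 132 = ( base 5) 330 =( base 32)2Q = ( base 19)4E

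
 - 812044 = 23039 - 835083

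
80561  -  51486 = 29075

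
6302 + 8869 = 15171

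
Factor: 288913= 288913^1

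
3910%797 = 722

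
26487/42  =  630 + 9/14=630.64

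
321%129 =63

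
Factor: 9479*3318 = 31451322 = 2^1*3^1*7^1*79^1*9479^1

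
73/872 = 73/872 = 0.08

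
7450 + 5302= 12752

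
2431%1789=642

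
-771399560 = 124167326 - 895566886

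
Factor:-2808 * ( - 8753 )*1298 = 31902794352=2^4*3^3*11^1 *13^1*59^1*8753^1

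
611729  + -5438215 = - 4826486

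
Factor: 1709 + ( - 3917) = -2^5*3^1*23^1  =  - 2208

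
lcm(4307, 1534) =111982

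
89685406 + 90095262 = 179780668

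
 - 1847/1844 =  - 1847/1844 = -1.00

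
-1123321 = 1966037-3089358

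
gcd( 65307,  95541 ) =3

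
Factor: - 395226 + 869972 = 474746 = 2^1*237373^1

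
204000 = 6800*30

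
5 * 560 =2800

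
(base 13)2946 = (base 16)1755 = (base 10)5973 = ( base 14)2269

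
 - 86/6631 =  - 86/6631=-0.01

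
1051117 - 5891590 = - 4840473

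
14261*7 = 99827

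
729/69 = 243/23 = 10.57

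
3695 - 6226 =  - 2531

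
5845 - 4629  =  1216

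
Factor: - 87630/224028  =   - 2^( -1)*3^( - 1 )*5^1*7^( - 2 )*23^1 =- 115/294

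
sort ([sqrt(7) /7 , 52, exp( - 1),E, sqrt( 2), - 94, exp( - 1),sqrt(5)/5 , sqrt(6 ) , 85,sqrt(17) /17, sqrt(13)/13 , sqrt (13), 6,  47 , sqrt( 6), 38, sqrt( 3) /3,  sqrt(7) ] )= [ - 94 , sqrt(17 ) /17,sqrt ( 13)/13 , exp( - 1), exp( - 1),sqrt( 7)/7,sqrt (5)/5,sqrt( 3 ) /3,  sqrt( 2),sqrt(6), sqrt(6),  sqrt( 7),  E,  sqrt( 13 ) , 6,38, 47 , 52,85]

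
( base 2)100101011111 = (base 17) 852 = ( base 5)34044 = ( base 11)1891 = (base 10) 2399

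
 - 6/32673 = -2/10891 = - 0.00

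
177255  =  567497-390242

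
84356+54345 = 138701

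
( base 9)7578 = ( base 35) 4je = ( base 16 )15CB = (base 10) 5579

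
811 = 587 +224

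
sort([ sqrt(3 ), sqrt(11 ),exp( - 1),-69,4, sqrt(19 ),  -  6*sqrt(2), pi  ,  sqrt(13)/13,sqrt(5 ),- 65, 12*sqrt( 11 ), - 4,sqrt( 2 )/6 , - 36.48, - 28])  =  [ - 69,-65 ,-36.48,-28,- 6 * sqrt(2), - 4,sqrt(2)/6,sqrt( 13 )/13,exp( - 1),sqrt (3),sqrt( 5),pi,sqrt(11 ) , 4,sqrt ( 19),12 * sqrt(11)]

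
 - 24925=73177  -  98102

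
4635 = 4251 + 384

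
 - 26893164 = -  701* 38364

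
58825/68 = 865 + 5/68 = 865.07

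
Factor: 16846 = 2^1*8423^1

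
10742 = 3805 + 6937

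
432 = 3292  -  2860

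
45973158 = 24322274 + 21650884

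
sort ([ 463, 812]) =[ 463, 812] 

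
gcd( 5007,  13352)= 1669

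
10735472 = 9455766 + 1279706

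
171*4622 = 790362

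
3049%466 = 253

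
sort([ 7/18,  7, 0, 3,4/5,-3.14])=[ - 3.14,0,  7/18, 4/5,  3,7 ]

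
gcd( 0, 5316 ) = 5316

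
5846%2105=1636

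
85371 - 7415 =77956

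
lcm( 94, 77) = 7238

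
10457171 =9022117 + 1435054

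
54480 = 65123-10643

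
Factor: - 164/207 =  - 2^2 * 3^(-2 )*23^ ( - 1)*41^1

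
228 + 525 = 753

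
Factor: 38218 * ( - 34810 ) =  - 2^2 *5^1*59^2*97^1*197^1 = - 1330368580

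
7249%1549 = 1053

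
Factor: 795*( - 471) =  - 3^2*5^1*53^1*157^1=- 374445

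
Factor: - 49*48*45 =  - 2^4 * 3^3*  5^1  *7^2 = - 105840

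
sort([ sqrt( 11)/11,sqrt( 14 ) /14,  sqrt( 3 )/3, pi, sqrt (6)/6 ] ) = [ sqrt (14) /14, sqrt (11 )/11,sqrt( 6) /6,sqrt(3)/3, pi]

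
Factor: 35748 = 2^2*3^3*331^1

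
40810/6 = 20405/3= 6801.67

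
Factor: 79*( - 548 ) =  -43292 = - 2^2 * 79^1*137^1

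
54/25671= 18/8557 = 0.00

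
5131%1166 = 467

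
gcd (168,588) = 84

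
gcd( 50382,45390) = 6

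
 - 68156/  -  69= 987+53/69 = 987.77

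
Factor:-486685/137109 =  - 3^ ( - 1)*5^1* 7^( - 1)*19^1*47^1*109^1*6529^( - 1 )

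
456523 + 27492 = 484015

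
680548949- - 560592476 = 1241141425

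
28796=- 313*( - 92) 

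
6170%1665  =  1175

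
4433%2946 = 1487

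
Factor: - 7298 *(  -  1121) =2^1 * 19^1 *41^1*59^1 * 89^1 = 8181058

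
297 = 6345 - 6048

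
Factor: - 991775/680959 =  - 5^2 * 39671^1 * 680959^(  -  1)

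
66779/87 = 767+ 50/87 = 767.57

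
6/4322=3/2161= 0.00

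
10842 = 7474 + 3368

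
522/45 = 58/5= 11.60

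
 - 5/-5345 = 1/1069 = 0.00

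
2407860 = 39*61740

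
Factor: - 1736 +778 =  - 958  =  -2^1*479^1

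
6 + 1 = 7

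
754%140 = 54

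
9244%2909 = 517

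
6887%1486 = 943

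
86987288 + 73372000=160359288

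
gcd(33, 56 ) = 1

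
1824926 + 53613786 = 55438712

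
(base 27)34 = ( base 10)85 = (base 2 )1010101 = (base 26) 37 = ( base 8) 125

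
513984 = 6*85664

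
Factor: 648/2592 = 2^( - 2)  =  1/4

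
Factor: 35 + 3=38=2^1*19^1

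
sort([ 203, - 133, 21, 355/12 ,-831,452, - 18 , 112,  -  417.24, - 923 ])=[ - 923, - 831,-417.24 , - 133, - 18, 21,  355/12 , 112,203, 452]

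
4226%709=681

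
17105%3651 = 2501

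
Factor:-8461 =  - 8461^1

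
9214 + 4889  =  14103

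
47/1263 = 47/1263 = 0.04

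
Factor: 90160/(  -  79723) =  - 2^4*5^1*23^1*1627^(-1 ) =-1840/1627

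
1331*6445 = 8578295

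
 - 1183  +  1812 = 629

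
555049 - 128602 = 426447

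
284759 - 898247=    - 613488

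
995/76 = 995/76=13.09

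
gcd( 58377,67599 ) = 87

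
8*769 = 6152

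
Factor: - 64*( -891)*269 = 2^6 * 3^4*11^1*269^1 = 15339456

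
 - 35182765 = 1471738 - 36654503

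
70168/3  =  23389 + 1/3 = 23389.33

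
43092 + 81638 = 124730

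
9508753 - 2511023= 6997730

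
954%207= 126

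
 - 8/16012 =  - 1 + 4001/4003 = -  0.00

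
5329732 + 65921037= 71250769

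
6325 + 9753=16078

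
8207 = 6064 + 2143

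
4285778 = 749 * 5722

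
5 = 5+0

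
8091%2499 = 594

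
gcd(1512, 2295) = 27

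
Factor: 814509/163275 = 3^2*5^ ( - 2)*7^( - 1) * 97^1 = 873/175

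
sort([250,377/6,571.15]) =[ 377/6, 250, 571.15]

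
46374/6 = 7729 = 7729.00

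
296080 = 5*59216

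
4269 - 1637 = 2632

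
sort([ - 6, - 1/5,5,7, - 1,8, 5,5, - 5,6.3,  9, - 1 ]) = [ - 6, - 5, - 1, - 1, - 1/5,5, 5,  5, 6.3, 7,8 , 9]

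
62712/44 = 1425 + 3/11 = 1425.27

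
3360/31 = 3360/31 = 108.39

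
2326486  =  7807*298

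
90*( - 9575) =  - 861750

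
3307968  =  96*34458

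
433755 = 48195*9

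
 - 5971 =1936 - 7907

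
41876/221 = 189+107/221 = 189.48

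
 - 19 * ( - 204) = 3876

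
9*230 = 2070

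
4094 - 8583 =-4489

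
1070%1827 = 1070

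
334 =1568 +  - 1234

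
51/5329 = 51/5329 = 0.01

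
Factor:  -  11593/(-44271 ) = 3^ (-2) * 4919^( - 1 )*11593^1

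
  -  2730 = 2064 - 4794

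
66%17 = 15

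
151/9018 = 151/9018 = 0.02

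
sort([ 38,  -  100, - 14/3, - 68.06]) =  [ -100, - 68.06,-14/3,38]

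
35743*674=24090782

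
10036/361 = 10036/361= 27.80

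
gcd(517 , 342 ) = 1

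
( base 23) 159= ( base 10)653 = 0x28D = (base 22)17f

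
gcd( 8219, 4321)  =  1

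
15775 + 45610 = 61385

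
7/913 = 7/913= 0.01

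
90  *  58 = 5220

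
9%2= 1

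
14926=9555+5371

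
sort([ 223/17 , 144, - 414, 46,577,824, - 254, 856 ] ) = [ - 414, - 254,223/17, 46,144, 577,824, 856 ] 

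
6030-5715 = 315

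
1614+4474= 6088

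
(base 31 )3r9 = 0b111010010001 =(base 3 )12010010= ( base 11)2890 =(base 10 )3729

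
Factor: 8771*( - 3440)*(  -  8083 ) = 243882215920 = 2^4 * 5^1*7^2*43^1*59^1*137^1* 179^1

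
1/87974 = 1/87974=0.00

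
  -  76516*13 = - 994708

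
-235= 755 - 990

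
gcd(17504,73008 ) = 16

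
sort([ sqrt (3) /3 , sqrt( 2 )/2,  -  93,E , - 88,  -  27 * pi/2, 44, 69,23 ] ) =[ - 93, - 88,  -  27*pi/2,sqrt(3 )/3, sqrt( 2) /2,E, 23,44, 69]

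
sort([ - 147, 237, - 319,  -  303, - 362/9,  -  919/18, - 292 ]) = [ - 319, - 303,- 292, - 147, - 919/18, - 362/9,237]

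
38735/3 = 12911 + 2/3 =12911.67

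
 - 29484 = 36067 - 65551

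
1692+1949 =3641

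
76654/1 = 76654 = 76654.00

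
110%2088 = 110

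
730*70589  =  51529970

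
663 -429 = 234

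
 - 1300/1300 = -1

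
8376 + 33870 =42246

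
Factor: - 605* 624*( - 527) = 198953040 = 2^4*3^1 * 5^1*11^2*13^1 * 17^1 * 31^1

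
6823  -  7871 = -1048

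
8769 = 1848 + 6921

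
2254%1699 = 555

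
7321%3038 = 1245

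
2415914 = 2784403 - 368489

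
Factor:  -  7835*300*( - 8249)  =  19389274500 = 2^2*3^1*5^3*73^1*113^1*1567^1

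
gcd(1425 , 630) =15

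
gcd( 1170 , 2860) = 130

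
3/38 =3/38 = 0.08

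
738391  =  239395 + 498996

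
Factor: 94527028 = 2^2*2371^1 * 9967^1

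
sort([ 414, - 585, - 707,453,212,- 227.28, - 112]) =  [ - 707 , - 585, - 227.28, - 112, 212, 414,453]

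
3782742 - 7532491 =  - 3749749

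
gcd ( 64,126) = 2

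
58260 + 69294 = 127554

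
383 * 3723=1425909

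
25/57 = 25/57 = 0.44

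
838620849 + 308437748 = 1147058597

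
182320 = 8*22790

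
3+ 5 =8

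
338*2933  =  991354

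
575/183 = 575/183 = 3.14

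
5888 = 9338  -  3450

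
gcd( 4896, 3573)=9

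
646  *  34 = 21964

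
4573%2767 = 1806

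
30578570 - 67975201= - 37396631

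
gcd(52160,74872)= 8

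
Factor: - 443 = - 443^1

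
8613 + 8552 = 17165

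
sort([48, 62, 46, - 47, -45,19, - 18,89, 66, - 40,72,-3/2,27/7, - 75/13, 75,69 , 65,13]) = [ - 47, - 45, - 40,  -  18, - 75/13 , - 3/2,27/7 , 13, 19, 46,48,  62, 65,  66, 69,72,75, 89 ]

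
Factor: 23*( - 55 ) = - 1265 = - 5^1*11^1*23^1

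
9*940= 8460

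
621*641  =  398061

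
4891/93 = 4891/93 = 52.59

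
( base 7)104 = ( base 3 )1222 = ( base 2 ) 110101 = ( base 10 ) 53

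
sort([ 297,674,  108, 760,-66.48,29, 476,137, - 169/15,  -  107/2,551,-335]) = [ - 335,-66.48, - 107/2, -169/15,29, 108,137 , 297 , 476,551,674, 760] 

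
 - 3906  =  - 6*651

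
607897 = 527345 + 80552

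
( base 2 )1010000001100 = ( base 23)9g3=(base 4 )1100030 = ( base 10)5132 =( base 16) 140c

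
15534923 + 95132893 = 110667816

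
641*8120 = 5204920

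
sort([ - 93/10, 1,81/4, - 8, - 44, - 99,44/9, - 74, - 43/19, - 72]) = [ - 99,- 74, - 72, - 44, - 93/10 ,-8, - 43/19,1, 44/9, 81/4] 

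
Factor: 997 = 997^1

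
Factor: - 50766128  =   - 2^4*7^1*453269^1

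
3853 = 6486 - 2633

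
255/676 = 255/676 = 0.38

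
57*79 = 4503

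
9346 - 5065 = 4281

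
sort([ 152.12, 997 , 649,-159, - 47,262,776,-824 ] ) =[- 824, - 159 ,- 47,152.12 , 262,649,776, 997]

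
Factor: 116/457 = 2^2 * 29^1 * 457^( - 1 )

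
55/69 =55/69=0.80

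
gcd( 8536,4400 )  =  88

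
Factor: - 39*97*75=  - 283725= - 3^2*5^2*13^1*97^1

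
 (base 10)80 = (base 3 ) 2222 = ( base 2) 1010000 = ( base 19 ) 44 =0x50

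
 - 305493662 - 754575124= - 1060068786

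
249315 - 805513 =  - 556198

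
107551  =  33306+74245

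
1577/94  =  16+ 73/94 = 16.78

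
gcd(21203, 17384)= 1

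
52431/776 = 67+439/776=67.57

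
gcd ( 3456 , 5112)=72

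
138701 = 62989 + 75712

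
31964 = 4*7991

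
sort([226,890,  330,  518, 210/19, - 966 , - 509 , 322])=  [-966, - 509,  210/19,226,322,330, 518 , 890 ] 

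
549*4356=2391444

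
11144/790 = 5572/395 = 14.11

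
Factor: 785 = 5^1*157^1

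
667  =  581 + 86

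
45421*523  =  23755183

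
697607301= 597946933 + 99660368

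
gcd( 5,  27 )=1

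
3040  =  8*380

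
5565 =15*371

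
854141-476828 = 377313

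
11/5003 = 11/5003  =  0.00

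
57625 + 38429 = 96054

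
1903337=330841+1572496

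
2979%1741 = 1238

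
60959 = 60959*1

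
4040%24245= 4040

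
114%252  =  114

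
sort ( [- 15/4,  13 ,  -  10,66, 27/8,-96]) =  [-96,-10 ,-15/4,27/8,13,66] 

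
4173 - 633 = 3540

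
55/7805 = 11/1561 = 0.01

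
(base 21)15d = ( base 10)559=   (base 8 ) 1057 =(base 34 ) GF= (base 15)274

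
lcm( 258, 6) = 258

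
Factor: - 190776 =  - 2^3*3^1*7949^1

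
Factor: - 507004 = - 2^2* 126751^1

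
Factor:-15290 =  - 2^1*5^1*11^1 * 139^1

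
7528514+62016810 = 69545324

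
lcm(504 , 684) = 9576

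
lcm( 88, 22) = 88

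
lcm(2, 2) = 2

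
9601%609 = 466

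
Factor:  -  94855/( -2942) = 2^( -1 )*5^1*61^1*311^1*1471^(-1 ) 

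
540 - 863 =  -  323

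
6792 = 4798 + 1994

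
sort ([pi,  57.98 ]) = [ pi, 57.98]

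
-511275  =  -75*6817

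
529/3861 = 529/3861 = 0.14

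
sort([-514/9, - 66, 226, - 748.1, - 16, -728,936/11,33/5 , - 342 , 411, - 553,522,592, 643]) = [ - 748.1, - 728, - 553, - 342, - 66, - 514/9,-16,33/5, 936/11,226, 411,522,592 , 643 ] 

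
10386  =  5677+4709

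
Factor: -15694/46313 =-2^1*7^1*19^1 * 29^( - 1 )*59^1 * 1597^( - 1) 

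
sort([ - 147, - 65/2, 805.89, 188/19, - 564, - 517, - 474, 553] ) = [ -564, - 517, - 474, - 147,  -  65/2, 188/19,553,805.89 ] 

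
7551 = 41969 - 34418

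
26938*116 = 3124808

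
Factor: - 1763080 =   -  2^3 * 5^1* 11^1*4007^1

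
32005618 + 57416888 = 89422506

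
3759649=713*5273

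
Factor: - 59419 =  - 59419^1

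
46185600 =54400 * 849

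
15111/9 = 1679 = 1679.00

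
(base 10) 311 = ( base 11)263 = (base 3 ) 102112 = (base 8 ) 467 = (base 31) a1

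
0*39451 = 0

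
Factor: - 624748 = - 2^2*313^1* 499^1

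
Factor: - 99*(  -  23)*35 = 79695 = 3^2*5^1*7^1*11^1*23^1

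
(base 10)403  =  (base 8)623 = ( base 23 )HC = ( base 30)dd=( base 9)487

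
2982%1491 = 0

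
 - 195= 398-593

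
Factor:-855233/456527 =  - 23^(-2)*991^1 = -991/529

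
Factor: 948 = 2^2 * 3^1*79^1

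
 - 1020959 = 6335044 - 7356003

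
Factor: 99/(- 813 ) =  - 3^1*11^1*271^ ( - 1 ) = - 33/271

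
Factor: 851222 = 2^1*37^1*11503^1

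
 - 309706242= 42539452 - 352245694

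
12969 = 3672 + 9297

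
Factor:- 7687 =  - 7687^1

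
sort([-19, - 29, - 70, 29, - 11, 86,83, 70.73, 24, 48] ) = [ - 70, - 29, - 19, - 11,24,29  ,  48 , 70.73, 83,86 ]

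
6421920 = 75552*85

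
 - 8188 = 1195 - 9383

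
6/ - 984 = -1 + 163/164 = - 0.01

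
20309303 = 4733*4291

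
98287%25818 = 20833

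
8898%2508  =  1374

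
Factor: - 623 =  - 7^1*89^1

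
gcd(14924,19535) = 1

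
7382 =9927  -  2545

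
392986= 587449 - 194463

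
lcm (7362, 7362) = 7362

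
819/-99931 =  - 1+7624/7687 = - 0.01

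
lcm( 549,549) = 549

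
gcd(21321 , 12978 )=927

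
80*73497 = 5879760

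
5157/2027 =2 + 1103/2027 = 2.54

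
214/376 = 107/188 = 0.57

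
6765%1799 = 1368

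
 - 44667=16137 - 60804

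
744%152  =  136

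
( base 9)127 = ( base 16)6a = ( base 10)106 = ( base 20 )56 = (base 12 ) 8a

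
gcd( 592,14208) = 592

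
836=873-37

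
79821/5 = 79821/5 = 15964.20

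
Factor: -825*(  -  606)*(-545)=-2^1*3^2*5^3*11^1*101^1*109^1   =  - 272472750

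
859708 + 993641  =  1853349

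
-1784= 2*( - 892 ) 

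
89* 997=88733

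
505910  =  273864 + 232046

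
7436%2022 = 1370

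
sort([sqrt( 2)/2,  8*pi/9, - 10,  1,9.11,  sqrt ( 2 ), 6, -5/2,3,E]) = [- 10,-5/2,sqrt (2) /2, 1,sqrt ( 2), E,8*pi/9,  3,6, 9.11 ] 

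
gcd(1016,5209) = 1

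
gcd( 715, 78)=13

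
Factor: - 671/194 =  - 2^( - 1)*11^1*61^1*97^ ( - 1 ) 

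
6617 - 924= 5693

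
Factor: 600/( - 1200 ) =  - 2^( - 1 )=   - 1/2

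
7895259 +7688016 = 15583275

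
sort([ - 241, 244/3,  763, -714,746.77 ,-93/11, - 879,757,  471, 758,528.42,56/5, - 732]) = [-879, - 732,-714,- 241, - 93/11,56/5,  244/3 , 471,528.42,746.77,757,758, 763 ] 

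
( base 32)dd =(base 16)1ad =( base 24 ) hl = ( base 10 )429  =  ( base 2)110101101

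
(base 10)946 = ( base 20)276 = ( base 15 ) 431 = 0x3B2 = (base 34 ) rs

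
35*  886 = 31010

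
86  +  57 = 143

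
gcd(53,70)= 1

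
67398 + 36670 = 104068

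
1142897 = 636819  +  506078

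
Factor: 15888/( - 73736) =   -  2^1*3^1*13^( - 1)* 331^1 * 709^( - 1) = - 1986/9217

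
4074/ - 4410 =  - 97/105=-0.92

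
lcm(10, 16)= 80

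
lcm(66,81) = 1782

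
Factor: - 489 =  - 3^1*163^1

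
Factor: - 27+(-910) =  - 937^1 = - 937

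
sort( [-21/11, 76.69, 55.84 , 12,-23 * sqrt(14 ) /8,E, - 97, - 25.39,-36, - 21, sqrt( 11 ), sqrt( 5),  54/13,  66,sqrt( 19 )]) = [-97 ,  -  36,  -  25.39,  -  21, - 23*sqrt( 14) /8,-21/11,sqrt(5 ),E, sqrt(11),  54/13,sqrt(19 ), 12, 55.84 , 66 , 76.69]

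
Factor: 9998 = 2^1*4999^1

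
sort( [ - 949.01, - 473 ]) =[  -  949.01,-473]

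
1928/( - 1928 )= - 1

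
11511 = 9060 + 2451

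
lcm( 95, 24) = 2280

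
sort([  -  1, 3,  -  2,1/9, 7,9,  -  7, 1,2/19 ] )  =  [ - 7, - 2,  -  1, 2/19, 1/9, 1,  3, 7 , 9] 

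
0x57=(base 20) 47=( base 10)87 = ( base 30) 2R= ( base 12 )73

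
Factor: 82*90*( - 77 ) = -2^2 *3^2*5^1*7^1*11^1*41^1  =  - 568260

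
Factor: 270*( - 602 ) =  - 2^2*3^3* 5^1*7^1*43^1 = - 162540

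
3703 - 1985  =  1718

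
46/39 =46/39 = 1.18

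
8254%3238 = 1778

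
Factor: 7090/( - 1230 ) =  - 3^(-1 )*41^( - 1)*709^1 = - 709/123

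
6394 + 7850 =14244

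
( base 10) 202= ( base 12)14a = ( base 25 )82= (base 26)7k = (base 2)11001010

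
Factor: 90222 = 2^1 * 3^1*11^1 * 1367^1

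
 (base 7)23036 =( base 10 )5858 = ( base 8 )13342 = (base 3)22000222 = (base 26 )8h8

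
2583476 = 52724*49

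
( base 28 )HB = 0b111100111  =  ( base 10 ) 487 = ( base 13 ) 2b6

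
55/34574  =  55/34574 = 0.00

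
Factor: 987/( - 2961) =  - 3^( - 1 ) = - 1/3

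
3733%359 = 143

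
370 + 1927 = 2297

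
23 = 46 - 23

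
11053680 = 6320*1749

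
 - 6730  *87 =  - 585510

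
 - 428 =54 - 482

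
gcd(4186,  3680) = 46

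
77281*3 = 231843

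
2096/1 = 2096 = 2096.00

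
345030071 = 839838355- 494808284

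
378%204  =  174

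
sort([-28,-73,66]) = [ - 73, - 28,66]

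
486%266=220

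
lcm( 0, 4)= 0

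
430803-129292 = 301511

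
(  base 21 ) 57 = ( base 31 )3j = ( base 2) 1110000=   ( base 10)112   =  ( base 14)80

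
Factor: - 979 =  - 11^1 *89^1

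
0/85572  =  0 = 0.00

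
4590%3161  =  1429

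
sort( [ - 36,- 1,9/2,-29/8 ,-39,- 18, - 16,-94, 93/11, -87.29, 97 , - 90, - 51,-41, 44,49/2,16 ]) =[ - 94,-90,-87.29,-51, - 41,-39 ,  -  36,  -  18, - 16,-29/8,  -  1, 9/2, 93/11, 16, 49/2, 44,97] 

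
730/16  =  45 +5/8 = 45.62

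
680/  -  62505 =-136/12501 = - 0.01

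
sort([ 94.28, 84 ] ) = [ 84,94.28]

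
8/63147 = 8/63147 = 0.00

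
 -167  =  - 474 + 307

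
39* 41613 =1622907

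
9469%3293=2883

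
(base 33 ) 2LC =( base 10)2883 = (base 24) 503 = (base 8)5503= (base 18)8g3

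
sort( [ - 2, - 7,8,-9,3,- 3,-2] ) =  [-9, - 7 , - 3, - 2,-2,3, 8 ] 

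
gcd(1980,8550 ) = 90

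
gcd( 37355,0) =37355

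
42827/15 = 2855+2/15 = 2855.13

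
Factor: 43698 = 2^1*3^1*7283^1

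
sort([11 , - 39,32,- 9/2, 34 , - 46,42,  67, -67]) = [ - 67, - 46,  -  39, - 9/2,  11,32 , 34 , 42,  67]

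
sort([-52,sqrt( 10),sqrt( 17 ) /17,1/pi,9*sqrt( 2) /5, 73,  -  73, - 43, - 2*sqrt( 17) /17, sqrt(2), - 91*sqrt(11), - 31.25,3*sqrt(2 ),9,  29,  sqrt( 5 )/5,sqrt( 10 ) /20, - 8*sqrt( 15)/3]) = [ - 91*sqrt( 11), -73,- 52,-43, - 31.25, - 8*sqrt(15 ) /3, - 2*sqrt (17) /17,  sqrt (10) /20 , sqrt( 17) /17,1/pi,sqrt( 5) /5,  sqrt( 2),9*sqrt( 2 ) /5, sqrt( 10),3*sqrt( 2),9 , 29,73]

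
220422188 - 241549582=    - 21127394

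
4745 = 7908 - 3163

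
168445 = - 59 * (- 2855)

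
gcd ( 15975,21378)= 3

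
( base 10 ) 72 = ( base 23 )33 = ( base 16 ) 48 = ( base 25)2m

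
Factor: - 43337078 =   -  2^1*29^1*97^1* 7703^1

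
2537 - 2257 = 280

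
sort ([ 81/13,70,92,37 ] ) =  [81/13,37 , 70,  92] 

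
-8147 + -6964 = -15111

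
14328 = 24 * 597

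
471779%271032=200747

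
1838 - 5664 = -3826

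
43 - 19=24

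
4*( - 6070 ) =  - 24280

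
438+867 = 1305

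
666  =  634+32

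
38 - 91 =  -53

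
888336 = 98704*9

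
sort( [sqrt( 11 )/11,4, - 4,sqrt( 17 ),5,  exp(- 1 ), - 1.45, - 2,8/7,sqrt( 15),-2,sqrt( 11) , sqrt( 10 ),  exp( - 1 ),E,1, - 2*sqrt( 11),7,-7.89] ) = [- 7.89, - 2*sqrt (11), - 4,-2, - 2, - 1.45,  sqrt( 11)/11,  exp( - 1), exp(-1), 1,8/7 , E, sqrt( 10),  sqrt( 11),sqrt(  15), 4,  sqrt( 17), 5,  7]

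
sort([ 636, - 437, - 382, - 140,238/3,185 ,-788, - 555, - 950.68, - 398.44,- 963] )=[ - 963 , - 950.68, - 788,-555,-437, - 398.44, - 382, - 140, 238/3 , 185,636]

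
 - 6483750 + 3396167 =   -  3087583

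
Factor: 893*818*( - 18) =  - 2^2 *3^2* 19^1*47^1*409^1=-13148532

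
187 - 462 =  - 275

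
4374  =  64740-60366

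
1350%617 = 116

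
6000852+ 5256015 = 11256867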